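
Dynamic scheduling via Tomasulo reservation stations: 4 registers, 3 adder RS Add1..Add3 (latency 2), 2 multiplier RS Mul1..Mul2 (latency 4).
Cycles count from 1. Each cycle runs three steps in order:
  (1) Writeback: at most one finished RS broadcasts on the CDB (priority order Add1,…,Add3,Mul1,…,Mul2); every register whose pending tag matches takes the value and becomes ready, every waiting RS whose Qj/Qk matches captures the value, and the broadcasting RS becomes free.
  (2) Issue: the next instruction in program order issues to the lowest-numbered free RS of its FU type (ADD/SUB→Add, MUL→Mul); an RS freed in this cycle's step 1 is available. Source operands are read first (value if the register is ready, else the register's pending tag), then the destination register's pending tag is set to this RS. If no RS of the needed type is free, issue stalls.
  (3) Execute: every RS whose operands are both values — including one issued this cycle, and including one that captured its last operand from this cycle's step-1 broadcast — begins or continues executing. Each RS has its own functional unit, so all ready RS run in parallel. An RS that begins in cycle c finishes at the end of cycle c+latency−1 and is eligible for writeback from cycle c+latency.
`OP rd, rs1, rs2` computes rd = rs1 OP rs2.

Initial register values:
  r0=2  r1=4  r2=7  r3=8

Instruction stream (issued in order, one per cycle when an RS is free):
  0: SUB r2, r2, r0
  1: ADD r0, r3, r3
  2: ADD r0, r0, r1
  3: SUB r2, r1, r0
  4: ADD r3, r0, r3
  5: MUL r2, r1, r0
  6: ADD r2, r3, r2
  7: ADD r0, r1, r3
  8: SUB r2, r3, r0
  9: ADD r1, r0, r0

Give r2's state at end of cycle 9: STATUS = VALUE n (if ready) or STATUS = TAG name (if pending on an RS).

c1: issue SUB r2<-Add1 | r0:2,r1:4,r2:Add1,r3:8
c2: issue ADD r0<-Add2 | r0:Add2,r1:4,r2:Add1,r3:8
c3: CDB Add1=5; issue ADD r0<-Add1 | r0:Add1,r1:4,r2:5,r3:8
c4: CDB Add2=16; issue SUB r2<-Add2 | r0:Add1,r1:4,r2:Add2,r3:8
c5: issue ADD r3<-Add3 | r0:Add1,r1:4,r2:Add2,r3:Add3
c6: CDB Add1=20; issue MUL r2<-Mul1 | r0:20,r1:4,r2:Mul1,r3:Add3
c7: issue ADD r2<-Add1 | r0:20,r1:4,r2:Add1,r3:Add3
c8: CDB Add2=-16; issue ADD r0<-Add2 | r0:Add2,r1:4,r2:Add1,r3:Add3
c9: CDB Add3=28; issue SUB r2<-Add3 | r0:Add2,r1:4,r2:Add3,r3:28

STATUS = TAG Add3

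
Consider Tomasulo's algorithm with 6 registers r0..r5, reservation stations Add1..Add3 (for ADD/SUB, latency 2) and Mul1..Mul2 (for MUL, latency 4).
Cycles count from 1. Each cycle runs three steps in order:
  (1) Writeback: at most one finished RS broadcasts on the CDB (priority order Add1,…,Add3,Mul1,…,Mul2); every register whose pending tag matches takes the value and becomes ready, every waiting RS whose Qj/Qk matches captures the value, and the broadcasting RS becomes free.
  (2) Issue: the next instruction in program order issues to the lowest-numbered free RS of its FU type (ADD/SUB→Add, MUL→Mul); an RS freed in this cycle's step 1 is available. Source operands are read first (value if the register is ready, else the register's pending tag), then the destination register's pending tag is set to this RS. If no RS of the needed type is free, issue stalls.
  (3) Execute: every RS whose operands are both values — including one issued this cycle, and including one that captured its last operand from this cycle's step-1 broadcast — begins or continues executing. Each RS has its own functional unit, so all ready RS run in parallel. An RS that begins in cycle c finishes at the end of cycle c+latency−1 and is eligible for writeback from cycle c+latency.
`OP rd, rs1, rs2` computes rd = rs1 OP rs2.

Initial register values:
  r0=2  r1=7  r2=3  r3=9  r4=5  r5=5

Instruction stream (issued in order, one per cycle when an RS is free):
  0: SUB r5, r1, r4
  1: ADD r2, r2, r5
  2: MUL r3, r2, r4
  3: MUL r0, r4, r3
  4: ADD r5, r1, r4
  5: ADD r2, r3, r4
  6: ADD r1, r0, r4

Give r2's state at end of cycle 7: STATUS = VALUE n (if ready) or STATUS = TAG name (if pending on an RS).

STATUS = TAG Add2

cycle 1: issue SUB r5<-Add1 // r0:2,r1:7,r2:3,r3:9,r4:5,r5:Add1
cycle 2: issue ADD r2<-Add2 // r0:2,r1:7,r2:Add2,r3:9,r4:5,r5:Add1
cycle 3: CDB Add1=2; issue MUL r3<-Mul1 // r0:2,r1:7,r2:Add2,r3:Mul1,r4:5,r5:2
cycle 4: issue MUL r0<-Mul2 // r0:Mul2,r1:7,r2:Add2,r3:Mul1,r4:5,r5:2
cycle 5: CDB Add2=5; issue ADD r5<-Add1 // r0:Mul2,r1:7,r2:5,r3:Mul1,r4:5,r5:Add1
cycle 6: issue ADD r2<-Add2 // r0:Mul2,r1:7,r2:Add2,r3:Mul1,r4:5,r5:Add1
cycle 7: CDB Add1=12; issue ADD r1<-Add1 // r0:Mul2,r1:Add1,r2:Add2,r3:Mul1,r4:5,r5:12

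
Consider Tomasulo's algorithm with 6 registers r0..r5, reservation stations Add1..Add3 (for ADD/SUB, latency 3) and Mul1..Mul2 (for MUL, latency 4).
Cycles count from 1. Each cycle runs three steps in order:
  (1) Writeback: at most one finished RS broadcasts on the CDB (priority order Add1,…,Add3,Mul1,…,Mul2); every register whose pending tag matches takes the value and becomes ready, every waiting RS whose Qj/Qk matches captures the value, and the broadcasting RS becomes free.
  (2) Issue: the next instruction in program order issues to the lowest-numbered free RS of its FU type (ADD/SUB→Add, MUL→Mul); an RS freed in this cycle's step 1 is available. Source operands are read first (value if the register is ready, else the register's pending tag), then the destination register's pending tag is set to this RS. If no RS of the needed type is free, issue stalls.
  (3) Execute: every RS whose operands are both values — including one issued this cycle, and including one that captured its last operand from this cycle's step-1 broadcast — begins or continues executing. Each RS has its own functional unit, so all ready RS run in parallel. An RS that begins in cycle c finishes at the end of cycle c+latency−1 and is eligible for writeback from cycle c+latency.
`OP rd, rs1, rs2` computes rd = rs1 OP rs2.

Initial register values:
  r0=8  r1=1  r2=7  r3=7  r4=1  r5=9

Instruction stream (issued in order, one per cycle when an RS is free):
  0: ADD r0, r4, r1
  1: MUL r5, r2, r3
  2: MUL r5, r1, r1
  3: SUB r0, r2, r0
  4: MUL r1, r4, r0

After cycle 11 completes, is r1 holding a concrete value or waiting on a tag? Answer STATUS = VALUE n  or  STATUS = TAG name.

STATUS = VALUE 5

c1: issue ADD r0<-Add1 | r0:Add1,r1:1,r2:7,r3:7,r4:1,r5:9
c2: issue MUL r5<-Mul1 | r0:Add1,r1:1,r2:7,r3:7,r4:1,r5:Mul1
c3: issue MUL r5<-Mul2 | r0:Add1,r1:1,r2:7,r3:7,r4:1,r5:Mul2
c4: CDB Add1=2; issue SUB r0<-Add1 | r0:Add1,r1:1,r2:7,r3:7,r4:1,r5:Mul2
c5: stall | r0:Add1,r1:1,r2:7,r3:7,r4:1,r5:Mul2
c6: CDB Mul1=49; issue MUL r1<-Mul1 | r0:Add1,r1:Mul1,r2:7,r3:7,r4:1,r5:Mul2
c7: CDB Add1=5 | r0:5,r1:Mul1,r2:7,r3:7,r4:1,r5:Mul2
c8: CDB Mul2=1 | r0:5,r1:Mul1,r2:7,r3:7,r4:1,r5:1
c9: - | r0:5,r1:Mul1,r2:7,r3:7,r4:1,r5:1
c10: - | r0:5,r1:Mul1,r2:7,r3:7,r4:1,r5:1
c11: CDB Mul1=5 | r0:5,r1:5,r2:7,r3:7,r4:1,r5:1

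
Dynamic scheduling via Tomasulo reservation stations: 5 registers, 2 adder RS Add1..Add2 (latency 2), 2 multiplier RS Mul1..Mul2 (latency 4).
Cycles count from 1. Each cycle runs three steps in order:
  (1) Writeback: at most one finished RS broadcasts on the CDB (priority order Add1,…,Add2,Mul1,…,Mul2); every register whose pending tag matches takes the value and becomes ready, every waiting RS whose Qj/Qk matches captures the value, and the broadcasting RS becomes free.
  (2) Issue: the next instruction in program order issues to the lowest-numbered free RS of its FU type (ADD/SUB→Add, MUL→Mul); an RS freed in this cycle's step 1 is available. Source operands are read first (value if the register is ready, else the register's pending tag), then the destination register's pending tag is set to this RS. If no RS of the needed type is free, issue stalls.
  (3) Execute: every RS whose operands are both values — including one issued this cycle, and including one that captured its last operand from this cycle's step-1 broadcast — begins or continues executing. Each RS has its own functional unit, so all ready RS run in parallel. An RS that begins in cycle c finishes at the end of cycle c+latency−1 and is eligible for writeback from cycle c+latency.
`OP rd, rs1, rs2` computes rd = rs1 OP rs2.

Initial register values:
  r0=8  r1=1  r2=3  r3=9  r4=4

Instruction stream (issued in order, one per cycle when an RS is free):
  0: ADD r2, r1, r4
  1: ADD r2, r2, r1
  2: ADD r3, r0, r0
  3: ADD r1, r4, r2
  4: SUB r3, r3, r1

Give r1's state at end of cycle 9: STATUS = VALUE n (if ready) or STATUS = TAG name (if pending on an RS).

c1: issue ADD r2<-Add1 | r0:8,r1:1,r2:Add1,r3:9,r4:4
c2: issue ADD r2<-Add2 | r0:8,r1:1,r2:Add2,r3:9,r4:4
c3: CDB Add1=5; issue ADD r3<-Add1 | r0:8,r1:1,r2:Add2,r3:Add1,r4:4
c4: stall | r0:8,r1:1,r2:Add2,r3:Add1,r4:4
c5: CDB Add1=16; issue ADD r1<-Add1 | r0:8,r1:Add1,r2:Add2,r3:16,r4:4
c6: CDB Add2=6; issue SUB r3<-Add2 | r0:8,r1:Add1,r2:6,r3:Add2,r4:4
c7: - | r0:8,r1:Add1,r2:6,r3:Add2,r4:4
c8: CDB Add1=10 | r0:8,r1:10,r2:6,r3:Add2,r4:4
c9: - | r0:8,r1:10,r2:6,r3:Add2,r4:4

STATUS = VALUE 10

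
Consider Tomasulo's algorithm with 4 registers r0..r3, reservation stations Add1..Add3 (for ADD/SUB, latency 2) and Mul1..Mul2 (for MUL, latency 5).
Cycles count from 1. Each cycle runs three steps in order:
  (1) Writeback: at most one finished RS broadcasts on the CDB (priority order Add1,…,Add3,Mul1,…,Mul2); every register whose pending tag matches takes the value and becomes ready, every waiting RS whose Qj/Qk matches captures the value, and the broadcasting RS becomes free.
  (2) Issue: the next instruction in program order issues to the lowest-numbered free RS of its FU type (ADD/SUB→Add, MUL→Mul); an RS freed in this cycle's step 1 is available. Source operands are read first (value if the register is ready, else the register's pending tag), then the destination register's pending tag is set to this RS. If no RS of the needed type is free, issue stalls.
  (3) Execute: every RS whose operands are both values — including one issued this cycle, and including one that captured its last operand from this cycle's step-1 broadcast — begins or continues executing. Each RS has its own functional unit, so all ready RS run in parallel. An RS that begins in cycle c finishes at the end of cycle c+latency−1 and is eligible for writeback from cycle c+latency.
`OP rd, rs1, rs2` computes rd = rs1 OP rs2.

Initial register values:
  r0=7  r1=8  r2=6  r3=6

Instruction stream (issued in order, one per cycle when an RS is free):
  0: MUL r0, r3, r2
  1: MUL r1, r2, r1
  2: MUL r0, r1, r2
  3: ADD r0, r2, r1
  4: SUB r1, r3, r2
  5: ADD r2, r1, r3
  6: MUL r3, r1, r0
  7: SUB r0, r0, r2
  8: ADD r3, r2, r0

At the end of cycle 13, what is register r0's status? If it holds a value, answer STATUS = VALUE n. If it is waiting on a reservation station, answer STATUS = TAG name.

STATUS = TAG Add2

c1: issue MUL r0<-Mul1 | r0:Mul1,r1:8,r2:6,r3:6
c2: issue MUL r1<-Mul2 | r0:Mul1,r1:Mul2,r2:6,r3:6
c3: stall | r0:Mul1,r1:Mul2,r2:6,r3:6
c4: stall | r0:Mul1,r1:Mul2,r2:6,r3:6
c5: stall | r0:Mul1,r1:Mul2,r2:6,r3:6
c6: CDB Mul1=36; issue MUL r0<-Mul1 | r0:Mul1,r1:Mul2,r2:6,r3:6
c7: CDB Mul2=48; issue ADD r0<-Add1 | r0:Add1,r1:48,r2:6,r3:6
c8: issue SUB r1<-Add2 | r0:Add1,r1:Add2,r2:6,r3:6
c9: CDB Add1=54; issue ADD r2<-Add1 | r0:54,r1:Add2,r2:Add1,r3:6
c10: CDB Add2=0; issue MUL r3<-Mul2 | r0:54,r1:0,r2:Add1,r3:Mul2
c11: issue SUB r0<-Add2 | r0:Add2,r1:0,r2:Add1,r3:Mul2
c12: CDB Add1=6; issue ADD r3<-Add1 | r0:Add2,r1:0,r2:6,r3:Add1
c13: CDB Mul1=288 | r0:Add2,r1:0,r2:6,r3:Add1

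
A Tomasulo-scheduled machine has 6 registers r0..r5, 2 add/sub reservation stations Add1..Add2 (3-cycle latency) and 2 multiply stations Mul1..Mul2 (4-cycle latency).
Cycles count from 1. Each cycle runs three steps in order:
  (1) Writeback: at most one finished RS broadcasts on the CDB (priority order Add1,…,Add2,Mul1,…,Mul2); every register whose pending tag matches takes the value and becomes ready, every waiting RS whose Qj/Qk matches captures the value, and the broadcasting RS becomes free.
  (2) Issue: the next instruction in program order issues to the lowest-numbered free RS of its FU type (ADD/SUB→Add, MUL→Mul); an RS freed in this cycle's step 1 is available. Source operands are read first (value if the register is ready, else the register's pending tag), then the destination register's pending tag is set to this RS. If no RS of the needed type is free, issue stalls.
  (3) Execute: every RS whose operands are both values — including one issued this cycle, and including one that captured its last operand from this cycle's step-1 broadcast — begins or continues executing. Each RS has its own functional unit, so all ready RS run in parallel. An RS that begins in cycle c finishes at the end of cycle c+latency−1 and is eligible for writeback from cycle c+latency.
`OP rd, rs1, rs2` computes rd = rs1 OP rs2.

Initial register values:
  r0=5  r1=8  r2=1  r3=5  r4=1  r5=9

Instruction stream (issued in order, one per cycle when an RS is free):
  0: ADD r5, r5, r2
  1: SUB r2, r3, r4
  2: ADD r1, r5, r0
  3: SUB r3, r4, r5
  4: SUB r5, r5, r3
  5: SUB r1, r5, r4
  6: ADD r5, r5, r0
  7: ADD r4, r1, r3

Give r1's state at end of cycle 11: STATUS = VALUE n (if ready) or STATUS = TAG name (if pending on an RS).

c1: issue ADD r5<-Add1 | r0:5,r1:8,r2:1,r3:5,r4:1,r5:Add1
c2: issue SUB r2<-Add2 | r0:5,r1:8,r2:Add2,r3:5,r4:1,r5:Add1
c3: stall | r0:5,r1:8,r2:Add2,r3:5,r4:1,r5:Add1
c4: CDB Add1=10; issue ADD r1<-Add1 | r0:5,r1:Add1,r2:Add2,r3:5,r4:1,r5:10
c5: CDB Add2=4; issue SUB r3<-Add2 | r0:5,r1:Add1,r2:4,r3:Add2,r4:1,r5:10
c6: stall | r0:5,r1:Add1,r2:4,r3:Add2,r4:1,r5:10
c7: CDB Add1=15; issue SUB r5<-Add1 | r0:5,r1:15,r2:4,r3:Add2,r4:1,r5:Add1
c8: CDB Add2=-9; issue SUB r1<-Add2 | r0:5,r1:Add2,r2:4,r3:-9,r4:1,r5:Add1
c9: stall | r0:5,r1:Add2,r2:4,r3:-9,r4:1,r5:Add1
c10: stall | r0:5,r1:Add2,r2:4,r3:-9,r4:1,r5:Add1
c11: CDB Add1=19; issue ADD r5<-Add1 | r0:5,r1:Add2,r2:4,r3:-9,r4:1,r5:Add1

STATUS = TAG Add2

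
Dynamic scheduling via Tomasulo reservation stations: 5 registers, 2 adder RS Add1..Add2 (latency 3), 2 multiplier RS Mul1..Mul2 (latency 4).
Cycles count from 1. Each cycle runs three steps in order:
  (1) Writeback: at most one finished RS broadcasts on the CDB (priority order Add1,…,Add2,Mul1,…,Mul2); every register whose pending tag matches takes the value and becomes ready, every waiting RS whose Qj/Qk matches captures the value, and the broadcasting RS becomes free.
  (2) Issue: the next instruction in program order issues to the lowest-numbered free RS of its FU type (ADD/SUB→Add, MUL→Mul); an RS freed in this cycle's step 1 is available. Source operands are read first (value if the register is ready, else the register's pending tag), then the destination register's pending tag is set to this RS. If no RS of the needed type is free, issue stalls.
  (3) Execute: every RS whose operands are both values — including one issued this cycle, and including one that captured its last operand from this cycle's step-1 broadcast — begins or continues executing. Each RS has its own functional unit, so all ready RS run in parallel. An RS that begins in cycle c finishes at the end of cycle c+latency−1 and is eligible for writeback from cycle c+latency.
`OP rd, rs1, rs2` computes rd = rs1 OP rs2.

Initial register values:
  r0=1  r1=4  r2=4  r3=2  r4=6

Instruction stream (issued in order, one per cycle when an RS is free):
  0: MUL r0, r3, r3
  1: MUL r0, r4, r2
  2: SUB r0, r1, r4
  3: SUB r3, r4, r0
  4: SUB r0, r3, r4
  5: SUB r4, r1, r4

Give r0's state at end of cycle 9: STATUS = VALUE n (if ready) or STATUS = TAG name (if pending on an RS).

  c1: issue MUL r0<-Mul1  regs: r0:Mul1,r1:4,r2:4,r3:2,r4:6
  c2: issue MUL r0<-Mul2  regs: r0:Mul2,r1:4,r2:4,r3:2,r4:6
  c3: issue SUB r0<-Add1  regs: r0:Add1,r1:4,r2:4,r3:2,r4:6
  c4: issue SUB r3<-Add2  regs: r0:Add1,r1:4,r2:4,r3:Add2,r4:6
  c5: CDB Mul1=4; stall  regs: r0:Add1,r1:4,r2:4,r3:Add2,r4:6
  c6: CDB Add1=-2; issue SUB r0<-Add1  regs: r0:Add1,r1:4,r2:4,r3:Add2,r4:6
  c7: CDB Mul2=24; stall  regs: r0:Add1,r1:4,r2:4,r3:Add2,r4:6
  c8: stall  regs: r0:Add1,r1:4,r2:4,r3:Add2,r4:6
  c9: CDB Add2=8; issue SUB r4<-Add2  regs: r0:Add1,r1:4,r2:4,r3:8,r4:Add2

STATUS = TAG Add1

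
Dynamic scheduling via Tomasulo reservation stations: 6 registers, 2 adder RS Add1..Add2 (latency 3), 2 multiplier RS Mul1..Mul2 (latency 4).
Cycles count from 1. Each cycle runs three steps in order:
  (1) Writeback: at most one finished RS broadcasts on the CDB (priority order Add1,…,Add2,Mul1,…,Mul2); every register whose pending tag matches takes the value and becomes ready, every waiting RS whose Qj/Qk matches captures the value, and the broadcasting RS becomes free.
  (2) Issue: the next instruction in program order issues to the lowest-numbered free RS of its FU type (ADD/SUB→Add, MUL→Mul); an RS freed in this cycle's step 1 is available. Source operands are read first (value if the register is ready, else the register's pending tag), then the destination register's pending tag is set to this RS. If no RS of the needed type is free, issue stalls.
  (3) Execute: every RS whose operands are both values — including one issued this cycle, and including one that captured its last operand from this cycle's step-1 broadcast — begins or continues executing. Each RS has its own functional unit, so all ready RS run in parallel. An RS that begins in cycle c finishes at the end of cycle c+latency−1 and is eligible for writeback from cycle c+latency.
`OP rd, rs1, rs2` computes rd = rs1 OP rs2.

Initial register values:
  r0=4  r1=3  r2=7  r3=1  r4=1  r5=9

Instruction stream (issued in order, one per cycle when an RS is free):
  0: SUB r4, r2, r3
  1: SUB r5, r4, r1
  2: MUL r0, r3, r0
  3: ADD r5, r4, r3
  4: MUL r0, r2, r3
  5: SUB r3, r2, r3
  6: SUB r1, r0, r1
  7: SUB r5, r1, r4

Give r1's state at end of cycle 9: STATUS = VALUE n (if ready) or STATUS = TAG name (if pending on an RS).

STATUS = TAG Add2

cycle 1: issue SUB r4<-Add1 // r0:4,r1:3,r2:7,r3:1,r4:Add1,r5:9
cycle 2: issue SUB r5<-Add2 // r0:4,r1:3,r2:7,r3:1,r4:Add1,r5:Add2
cycle 3: issue MUL r0<-Mul1 // r0:Mul1,r1:3,r2:7,r3:1,r4:Add1,r5:Add2
cycle 4: CDB Add1=6; issue ADD r5<-Add1 // r0:Mul1,r1:3,r2:7,r3:1,r4:6,r5:Add1
cycle 5: issue MUL r0<-Mul2 // r0:Mul2,r1:3,r2:7,r3:1,r4:6,r5:Add1
cycle 6: stall // r0:Mul2,r1:3,r2:7,r3:1,r4:6,r5:Add1
cycle 7: CDB Add1=7; issue SUB r3<-Add1 // r0:Mul2,r1:3,r2:7,r3:Add1,r4:6,r5:7
cycle 8: CDB Add2=3; issue SUB r1<-Add2 // r0:Mul2,r1:Add2,r2:7,r3:Add1,r4:6,r5:7
cycle 9: CDB Mul1=4; stall // r0:Mul2,r1:Add2,r2:7,r3:Add1,r4:6,r5:7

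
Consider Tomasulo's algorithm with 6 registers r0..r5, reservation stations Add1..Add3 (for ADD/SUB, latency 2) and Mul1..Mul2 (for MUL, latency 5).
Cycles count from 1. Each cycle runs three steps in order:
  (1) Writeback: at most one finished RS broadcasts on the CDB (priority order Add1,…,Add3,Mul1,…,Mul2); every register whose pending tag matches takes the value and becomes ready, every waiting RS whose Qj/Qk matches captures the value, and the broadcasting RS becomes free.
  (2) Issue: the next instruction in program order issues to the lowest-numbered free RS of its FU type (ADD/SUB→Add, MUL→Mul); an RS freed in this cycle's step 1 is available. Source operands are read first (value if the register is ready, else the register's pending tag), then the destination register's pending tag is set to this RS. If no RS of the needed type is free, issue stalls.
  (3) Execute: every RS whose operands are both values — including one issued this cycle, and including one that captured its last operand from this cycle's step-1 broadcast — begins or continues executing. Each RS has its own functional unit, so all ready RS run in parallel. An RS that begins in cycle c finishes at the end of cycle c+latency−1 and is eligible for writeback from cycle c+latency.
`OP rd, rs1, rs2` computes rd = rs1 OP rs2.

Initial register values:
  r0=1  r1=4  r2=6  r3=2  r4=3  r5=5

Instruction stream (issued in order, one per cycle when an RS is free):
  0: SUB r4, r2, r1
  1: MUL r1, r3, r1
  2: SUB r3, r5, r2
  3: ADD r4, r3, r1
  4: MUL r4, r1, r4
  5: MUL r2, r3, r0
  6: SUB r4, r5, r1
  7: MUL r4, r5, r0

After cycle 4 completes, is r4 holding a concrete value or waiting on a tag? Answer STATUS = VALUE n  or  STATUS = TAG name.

  c1: issue SUB r4<-Add1  regs: r0:1,r1:4,r2:6,r3:2,r4:Add1,r5:5
  c2: issue MUL r1<-Mul1  regs: r0:1,r1:Mul1,r2:6,r3:2,r4:Add1,r5:5
  c3: CDB Add1=2; issue SUB r3<-Add1  regs: r0:1,r1:Mul1,r2:6,r3:Add1,r4:2,r5:5
  c4: issue ADD r4<-Add2  regs: r0:1,r1:Mul1,r2:6,r3:Add1,r4:Add2,r5:5

STATUS = TAG Add2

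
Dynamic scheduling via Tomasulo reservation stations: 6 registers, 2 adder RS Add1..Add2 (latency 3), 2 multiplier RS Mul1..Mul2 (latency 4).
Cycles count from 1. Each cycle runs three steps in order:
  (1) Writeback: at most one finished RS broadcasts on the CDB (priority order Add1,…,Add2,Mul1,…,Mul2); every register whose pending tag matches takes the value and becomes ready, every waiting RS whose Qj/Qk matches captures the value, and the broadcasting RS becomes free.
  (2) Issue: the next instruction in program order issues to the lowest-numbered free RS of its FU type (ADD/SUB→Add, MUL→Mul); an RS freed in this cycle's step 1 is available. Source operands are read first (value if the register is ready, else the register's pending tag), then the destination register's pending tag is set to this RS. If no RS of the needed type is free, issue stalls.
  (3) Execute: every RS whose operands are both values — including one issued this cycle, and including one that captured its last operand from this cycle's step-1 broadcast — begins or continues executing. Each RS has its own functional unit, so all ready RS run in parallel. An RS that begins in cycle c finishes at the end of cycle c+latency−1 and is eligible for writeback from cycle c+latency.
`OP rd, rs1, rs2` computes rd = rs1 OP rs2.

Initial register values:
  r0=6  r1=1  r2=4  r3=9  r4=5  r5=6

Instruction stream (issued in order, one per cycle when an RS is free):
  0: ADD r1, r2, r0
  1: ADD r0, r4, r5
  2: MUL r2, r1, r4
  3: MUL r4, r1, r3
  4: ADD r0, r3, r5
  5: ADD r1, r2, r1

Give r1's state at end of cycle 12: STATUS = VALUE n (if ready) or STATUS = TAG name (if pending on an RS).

cycle 1: issue ADD r1<-Add1 // r0:6,r1:Add1,r2:4,r3:9,r4:5,r5:6
cycle 2: issue ADD r0<-Add2 // r0:Add2,r1:Add1,r2:4,r3:9,r4:5,r5:6
cycle 3: issue MUL r2<-Mul1 // r0:Add2,r1:Add1,r2:Mul1,r3:9,r4:5,r5:6
cycle 4: CDB Add1=10; issue MUL r4<-Mul2 // r0:Add2,r1:10,r2:Mul1,r3:9,r4:Mul2,r5:6
cycle 5: CDB Add2=11; issue ADD r0<-Add1 // r0:Add1,r1:10,r2:Mul1,r3:9,r4:Mul2,r5:6
cycle 6: issue ADD r1<-Add2 // r0:Add1,r1:Add2,r2:Mul1,r3:9,r4:Mul2,r5:6
cycle 7: - // r0:Add1,r1:Add2,r2:Mul1,r3:9,r4:Mul2,r5:6
cycle 8: CDB Add1=15 // r0:15,r1:Add2,r2:Mul1,r3:9,r4:Mul2,r5:6
cycle 9: CDB Mul1=50 // r0:15,r1:Add2,r2:50,r3:9,r4:Mul2,r5:6
cycle 10: CDB Mul2=90 // r0:15,r1:Add2,r2:50,r3:9,r4:90,r5:6
cycle 11: - // r0:15,r1:Add2,r2:50,r3:9,r4:90,r5:6
cycle 12: CDB Add2=60 // r0:15,r1:60,r2:50,r3:9,r4:90,r5:6

STATUS = VALUE 60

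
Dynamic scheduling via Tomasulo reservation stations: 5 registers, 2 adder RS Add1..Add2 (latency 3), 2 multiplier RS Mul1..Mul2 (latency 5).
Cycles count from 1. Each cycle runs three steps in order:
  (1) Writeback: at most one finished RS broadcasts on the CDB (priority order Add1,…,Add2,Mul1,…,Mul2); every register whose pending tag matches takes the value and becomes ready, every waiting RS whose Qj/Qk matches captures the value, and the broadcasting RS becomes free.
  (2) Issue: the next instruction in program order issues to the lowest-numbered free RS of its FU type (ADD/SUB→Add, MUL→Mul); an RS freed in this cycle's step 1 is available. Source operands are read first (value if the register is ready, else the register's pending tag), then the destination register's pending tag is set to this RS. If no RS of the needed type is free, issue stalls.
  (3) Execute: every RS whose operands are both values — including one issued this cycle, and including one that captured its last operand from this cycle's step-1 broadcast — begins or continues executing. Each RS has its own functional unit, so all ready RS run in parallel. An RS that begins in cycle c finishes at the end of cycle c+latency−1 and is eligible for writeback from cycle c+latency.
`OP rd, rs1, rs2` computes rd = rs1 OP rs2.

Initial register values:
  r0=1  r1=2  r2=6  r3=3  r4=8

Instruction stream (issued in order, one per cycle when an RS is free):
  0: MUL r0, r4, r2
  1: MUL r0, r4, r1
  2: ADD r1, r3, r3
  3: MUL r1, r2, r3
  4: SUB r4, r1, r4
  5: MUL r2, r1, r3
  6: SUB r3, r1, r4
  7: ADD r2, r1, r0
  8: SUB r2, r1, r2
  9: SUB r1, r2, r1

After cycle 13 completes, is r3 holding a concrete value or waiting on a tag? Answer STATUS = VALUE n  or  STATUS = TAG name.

cycle 1: issue MUL r0<-Mul1 // r0:Mul1,r1:2,r2:6,r3:3,r4:8
cycle 2: issue MUL r0<-Mul2 // r0:Mul2,r1:2,r2:6,r3:3,r4:8
cycle 3: issue ADD r1<-Add1 // r0:Mul2,r1:Add1,r2:6,r3:3,r4:8
cycle 4: stall // r0:Mul2,r1:Add1,r2:6,r3:3,r4:8
cycle 5: stall // r0:Mul2,r1:Add1,r2:6,r3:3,r4:8
cycle 6: CDB Add1=6; stall // r0:Mul2,r1:6,r2:6,r3:3,r4:8
cycle 7: CDB Mul1=48; issue MUL r1<-Mul1 // r0:Mul2,r1:Mul1,r2:6,r3:3,r4:8
cycle 8: CDB Mul2=16; issue SUB r4<-Add1 // r0:16,r1:Mul1,r2:6,r3:3,r4:Add1
cycle 9: issue MUL r2<-Mul2 // r0:16,r1:Mul1,r2:Mul2,r3:3,r4:Add1
cycle 10: issue SUB r3<-Add2 // r0:16,r1:Mul1,r2:Mul2,r3:Add2,r4:Add1
cycle 11: stall // r0:16,r1:Mul1,r2:Mul2,r3:Add2,r4:Add1
cycle 12: CDB Mul1=18; stall // r0:16,r1:18,r2:Mul2,r3:Add2,r4:Add1
cycle 13: stall // r0:16,r1:18,r2:Mul2,r3:Add2,r4:Add1

STATUS = TAG Add2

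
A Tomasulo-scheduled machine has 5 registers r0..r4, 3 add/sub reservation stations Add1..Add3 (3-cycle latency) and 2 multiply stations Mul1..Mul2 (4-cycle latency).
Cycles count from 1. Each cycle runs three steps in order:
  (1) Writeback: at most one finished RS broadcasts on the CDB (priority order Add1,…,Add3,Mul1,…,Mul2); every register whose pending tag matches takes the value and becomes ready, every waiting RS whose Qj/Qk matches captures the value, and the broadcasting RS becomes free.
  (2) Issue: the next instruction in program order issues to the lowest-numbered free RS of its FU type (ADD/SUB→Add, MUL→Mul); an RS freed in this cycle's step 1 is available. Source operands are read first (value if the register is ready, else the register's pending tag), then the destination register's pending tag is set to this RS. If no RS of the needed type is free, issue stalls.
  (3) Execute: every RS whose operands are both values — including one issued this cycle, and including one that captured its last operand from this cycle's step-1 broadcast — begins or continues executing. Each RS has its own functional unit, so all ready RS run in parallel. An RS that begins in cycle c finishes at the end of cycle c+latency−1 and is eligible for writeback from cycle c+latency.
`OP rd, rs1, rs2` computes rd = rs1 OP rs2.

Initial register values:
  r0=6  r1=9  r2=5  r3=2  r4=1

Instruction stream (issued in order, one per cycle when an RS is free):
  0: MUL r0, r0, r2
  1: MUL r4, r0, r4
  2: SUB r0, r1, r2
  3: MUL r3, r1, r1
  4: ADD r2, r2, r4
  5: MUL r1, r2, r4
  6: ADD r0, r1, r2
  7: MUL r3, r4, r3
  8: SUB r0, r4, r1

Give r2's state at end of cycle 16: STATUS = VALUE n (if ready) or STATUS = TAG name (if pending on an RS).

cycle 1: issue MUL r0<-Mul1 // r0:Mul1,r1:9,r2:5,r3:2,r4:1
cycle 2: issue MUL r4<-Mul2 // r0:Mul1,r1:9,r2:5,r3:2,r4:Mul2
cycle 3: issue SUB r0<-Add1 // r0:Add1,r1:9,r2:5,r3:2,r4:Mul2
cycle 4: stall // r0:Add1,r1:9,r2:5,r3:2,r4:Mul2
cycle 5: CDB Mul1=30; issue MUL r3<-Mul1 // r0:Add1,r1:9,r2:5,r3:Mul1,r4:Mul2
cycle 6: CDB Add1=4; issue ADD r2<-Add1 // r0:4,r1:9,r2:Add1,r3:Mul1,r4:Mul2
cycle 7: stall // r0:4,r1:9,r2:Add1,r3:Mul1,r4:Mul2
cycle 8: stall // r0:4,r1:9,r2:Add1,r3:Mul1,r4:Mul2
cycle 9: CDB Mul1=81; issue MUL r1<-Mul1 // r0:4,r1:Mul1,r2:Add1,r3:81,r4:Mul2
cycle 10: CDB Mul2=30; issue ADD r0<-Add2 // r0:Add2,r1:Mul1,r2:Add1,r3:81,r4:30
cycle 11: issue MUL r3<-Mul2 // r0:Add2,r1:Mul1,r2:Add1,r3:Mul2,r4:30
cycle 12: issue SUB r0<-Add3 // r0:Add3,r1:Mul1,r2:Add1,r3:Mul2,r4:30
cycle 13: CDB Add1=35 // r0:Add3,r1:Mul1,r2:35,r3:Mul2,r4:30
cycle 14: - // r0:Add3,r1:Mul1,r2:35,r3:Mul2,r4:30
cycle 15: CDB Mul2=2430 // r0:Add3,r1:Mul1,r2:35,r3:2430,r4:30
cycle 16: - // r0:Add3,r1:Mul1,r2:35,r3:2430,r4:30

STATUS = VALUE 35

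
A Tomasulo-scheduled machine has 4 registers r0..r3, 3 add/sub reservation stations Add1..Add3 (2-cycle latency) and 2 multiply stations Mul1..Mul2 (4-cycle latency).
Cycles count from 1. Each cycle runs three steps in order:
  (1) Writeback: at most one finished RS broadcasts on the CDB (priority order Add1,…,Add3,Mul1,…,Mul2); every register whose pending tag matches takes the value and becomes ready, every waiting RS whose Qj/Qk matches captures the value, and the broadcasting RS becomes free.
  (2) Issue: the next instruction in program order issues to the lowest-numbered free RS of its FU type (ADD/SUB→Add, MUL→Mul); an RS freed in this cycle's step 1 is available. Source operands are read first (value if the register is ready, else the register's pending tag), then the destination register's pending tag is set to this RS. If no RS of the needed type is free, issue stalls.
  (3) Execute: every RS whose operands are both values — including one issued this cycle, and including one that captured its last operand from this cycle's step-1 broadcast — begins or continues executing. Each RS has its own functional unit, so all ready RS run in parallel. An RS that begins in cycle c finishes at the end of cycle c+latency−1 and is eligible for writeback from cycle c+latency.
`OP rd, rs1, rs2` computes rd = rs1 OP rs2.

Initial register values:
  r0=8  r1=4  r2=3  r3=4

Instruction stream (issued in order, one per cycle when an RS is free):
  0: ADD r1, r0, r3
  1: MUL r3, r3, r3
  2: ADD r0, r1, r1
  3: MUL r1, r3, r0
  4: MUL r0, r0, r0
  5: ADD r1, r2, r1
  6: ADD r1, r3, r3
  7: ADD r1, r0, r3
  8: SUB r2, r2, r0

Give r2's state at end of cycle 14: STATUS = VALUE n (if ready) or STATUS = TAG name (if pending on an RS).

STATUS = VALUE -573

cycle 1: issue ADD r1<-Add1 // r0:8,r1:Add1,r2:3,r3:4
cycle 2: issue MUL r3<-Mul1 // r0:8,r1:Add1,r2:3,r3:Mul1
cycle 3: CDB Add1=12; issue ADD r0<-Add1 // r0:Add1,r1:12,r2:3,r3:Mul1
cycle 4: issue MUL r1<-Mul2 // r0:Add1,r1:Mul2,r2:3,r3:Mul1
cycle 5: CDB Add1=24; stall // r0:24,r1:Mul2,r2:3,r3:Mul1
cycle 6: CDB Mul1=16; issue MUL r0<-Mul1 // r0:Mul1,r1:Mul2,r2:3,r3:16
cycle 7: issue ADD r1<-Add1 // r0:Mul1,r1:Add1,r2:3,r3:16
cycle 8: issue ADD r1<-Add2 // r0:Mul1,r1:Add2,r2:3,r3:16
cycle 9: issue ADD r1<-Add3 // r0:Mul1,r1:Add3,r2:3,r3:16
cycle 10: CDB Add2=32; issue SUB r2<-Add2 // r0:Mul1,r1:Add3,r2:Add2,r3:16
cycle 11: CDB Mul1=576 // r0:576,r1:Add3,r2:Add2,r3:16
cycle 12: CDB Mul2=384 // r0:576,r1:Add3,r2:Add2,r3:16
cycle 13: CDB Add2=-573 // r0:576,r1:Add3,r2:-573,r3:16
cycle 14: CDB Add1=387 // r0:576,r1:Add3,r2:-573,r3:16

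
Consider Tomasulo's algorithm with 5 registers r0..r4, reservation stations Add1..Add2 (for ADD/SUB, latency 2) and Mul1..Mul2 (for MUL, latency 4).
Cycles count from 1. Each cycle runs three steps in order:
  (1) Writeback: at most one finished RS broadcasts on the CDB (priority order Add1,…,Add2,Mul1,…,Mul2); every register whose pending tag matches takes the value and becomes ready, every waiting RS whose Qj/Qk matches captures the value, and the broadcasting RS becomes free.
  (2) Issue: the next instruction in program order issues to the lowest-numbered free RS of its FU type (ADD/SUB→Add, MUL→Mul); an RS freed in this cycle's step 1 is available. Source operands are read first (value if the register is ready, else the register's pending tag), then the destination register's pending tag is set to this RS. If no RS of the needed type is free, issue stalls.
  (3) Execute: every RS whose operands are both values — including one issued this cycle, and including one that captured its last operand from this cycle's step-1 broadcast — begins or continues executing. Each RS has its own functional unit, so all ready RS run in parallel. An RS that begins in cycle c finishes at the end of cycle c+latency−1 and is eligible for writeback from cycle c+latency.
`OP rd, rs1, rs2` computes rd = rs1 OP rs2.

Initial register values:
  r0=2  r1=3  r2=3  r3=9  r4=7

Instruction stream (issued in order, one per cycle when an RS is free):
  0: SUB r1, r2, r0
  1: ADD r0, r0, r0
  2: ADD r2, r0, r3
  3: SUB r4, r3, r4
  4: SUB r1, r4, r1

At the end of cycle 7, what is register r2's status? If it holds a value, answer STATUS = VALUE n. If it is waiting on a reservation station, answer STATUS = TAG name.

cycle 1: issue SUB r1<-Add1 // r0:2,r1:Add1,r2:3,r3:9,r4:7
cycle 2: issue ADD r0<-Add2 // r0:Add2,r1:Add1,r2:3,r3:9,r4:7
cycle 3: CDB Add1=1; issue ADD r2<-Add1 // r0:Add2,r1:1,r2:Add1,r3:9,r4:7
cycle 4: CDB Add2=4; issue SUB r4<-Add2 // r0:4,r1:1,r2:Add1,r3:9,r4:Add2
cycle 5: stall // r0:4,r1:1,r2:Add1,r3:9,r4:Add2
cycle 6: CDB Add1=13; issue SUB r1<-Add1 // r0:4,r1:Add1,r2:13,r3:9,r4:Add2
cycle 7: CDB Add2=2 // r0:4,r1:Add1,r2:13,r3:9,r4:2

STATUS = VALUE 13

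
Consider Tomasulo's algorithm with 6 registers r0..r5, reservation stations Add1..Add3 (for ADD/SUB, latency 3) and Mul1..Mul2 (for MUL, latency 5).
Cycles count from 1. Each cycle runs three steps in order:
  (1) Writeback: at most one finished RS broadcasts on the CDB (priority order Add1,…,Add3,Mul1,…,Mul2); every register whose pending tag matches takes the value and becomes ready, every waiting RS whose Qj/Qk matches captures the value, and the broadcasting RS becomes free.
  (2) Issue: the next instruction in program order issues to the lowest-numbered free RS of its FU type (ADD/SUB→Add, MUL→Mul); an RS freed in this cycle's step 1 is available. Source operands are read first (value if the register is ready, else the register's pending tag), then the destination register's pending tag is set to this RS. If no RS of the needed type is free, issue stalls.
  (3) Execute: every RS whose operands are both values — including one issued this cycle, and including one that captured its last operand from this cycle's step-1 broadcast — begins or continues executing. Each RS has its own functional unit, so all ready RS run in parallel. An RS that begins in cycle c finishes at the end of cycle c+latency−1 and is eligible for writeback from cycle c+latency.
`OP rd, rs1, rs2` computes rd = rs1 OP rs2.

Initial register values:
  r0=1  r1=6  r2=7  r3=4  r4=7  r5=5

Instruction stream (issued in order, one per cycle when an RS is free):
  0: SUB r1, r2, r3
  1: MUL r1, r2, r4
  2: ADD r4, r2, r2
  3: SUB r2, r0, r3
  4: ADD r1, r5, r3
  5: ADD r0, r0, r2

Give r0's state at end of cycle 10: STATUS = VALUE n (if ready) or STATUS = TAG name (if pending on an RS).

STATUS = VALUE -2

cycle 1: issue SUB r1<-Add1 // r0:1,r1:Add1,r2:7,r3:4,r4:7,r5:5
cycle 2: issue MUL r1<-Mul1 // r0:1,r1:Mul1,r2:7,r3:4,r4:7,r5:5
cycle 3: issue ADD r4<-Add2 // r0:1,r1:Mul1,r2:7,r3:4,r4:Add2,r5:5
cycle 4: CDB Add1=3; issue SUB r2<-Add1 // r0:1,r1:Mul1,r2:Add1,r3:4,r4:Add2,r5:5
cycle 5: issue ADD r1<-Add3 // r0:1,r1:Add3,r2:Add1,r3:4,r4:Add2,r5:5
cycle 6: CDB Add2=14; issue ADD r0<-Add2 // r0:Add2,r1:Add3,r2:Add1,r3:4,r4:14,r5:5
cycle 7: CDB Add1=-3 // r0:Add2,r1:Add3,r2:-3,r3:4,r4:14,r5:5
cycle 8: CDB Add3=9 // r0:Add2,r1:9,r2:-3,r3:4,r4:14,r5:5
cycle 9: CDB Mul1=49 // r0:Add2,r1:9,r2:-3,r3:4,r4:14,r5:5
cycle 10: CDB Add2=-2 // r0:-2,r1:9,r2:-3,r3:4,r4:14,r5:5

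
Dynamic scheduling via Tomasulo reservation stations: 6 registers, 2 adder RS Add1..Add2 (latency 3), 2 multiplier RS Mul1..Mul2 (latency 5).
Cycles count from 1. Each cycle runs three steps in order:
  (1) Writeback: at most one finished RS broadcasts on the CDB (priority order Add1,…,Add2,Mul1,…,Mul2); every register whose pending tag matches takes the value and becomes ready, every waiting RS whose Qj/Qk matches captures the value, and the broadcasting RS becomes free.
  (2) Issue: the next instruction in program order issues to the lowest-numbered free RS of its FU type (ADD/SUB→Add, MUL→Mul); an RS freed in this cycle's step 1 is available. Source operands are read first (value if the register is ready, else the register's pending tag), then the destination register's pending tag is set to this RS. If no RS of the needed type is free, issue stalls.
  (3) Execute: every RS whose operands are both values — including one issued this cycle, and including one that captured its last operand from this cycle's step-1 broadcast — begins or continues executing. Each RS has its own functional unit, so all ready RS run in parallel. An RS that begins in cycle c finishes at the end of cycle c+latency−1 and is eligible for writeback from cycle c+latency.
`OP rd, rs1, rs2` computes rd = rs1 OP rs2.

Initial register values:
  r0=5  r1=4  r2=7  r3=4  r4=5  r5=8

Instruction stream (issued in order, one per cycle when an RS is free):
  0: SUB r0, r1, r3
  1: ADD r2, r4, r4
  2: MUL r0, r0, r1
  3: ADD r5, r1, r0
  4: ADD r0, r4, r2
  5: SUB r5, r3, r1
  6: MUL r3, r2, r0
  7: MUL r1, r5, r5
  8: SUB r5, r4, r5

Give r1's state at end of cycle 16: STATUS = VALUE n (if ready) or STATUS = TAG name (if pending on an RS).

  c1: issue SUB r0<-Add1  regs: r0:Add1,r1:4,r2:7,r3:4,r4:5,r5:8
  c2: issue ADD r2<-Add2  regs: r0:Add1,r1:4,r2:Add2,r3:4,r4:5,r5:8
  c3: issue MUL r0<-Mul1  regs: r0:Mul1,r1:4,r2:Add2,r3:4,r4:5,r5:8
  c4: CDB Add1=0; issue ADD r5<-Add1  regs: r0:Mul1,r1:4,r2:Add2,r3:4,r4:5,r5:Add1
  c5: CDB Add2=10; issue ADD r0<-Add2  regs: r0:Add2,r1:4,r2:10,r3:4,r4:5,r5:Add1
  c6: stall  regs: r0:Add2,r1:4,r2:10,r3:4,r4:5,r5:Add1
  c7: stall  regs: r0:Add2,r1:4,r2:10,r3:4,r4:5,r5:Add1
  c8: CDB Add2=15; issue SUB r5<-Add2  regs: r0:15,r1:4,r2:10,r3:4,r4:5,r5:Add2
  c9: CDB Mul1=0; issue MUL r3<-Mul1  regs: r0:15,r1:4,r2:10,r3:Mul1,r4:5,r5:Add2
  c10: issue MUL r1<-Mul2  regs: r0:15,r1:Mul2,r2:10,r3:Mul1,r4:5,r5:Add2
  c11: CDB Add2=0; issue SUB r5<-Add2  regs: r0:15,r1:Mul2,r2:10,r3:Mul1,r4:5,r5:Add2
  c12: CDB Add1=4  regs: r0:15,r1:Mul2,r2:10,r3:Mul1,r4:5,r5:Add2
  c13: -  regs: r0:15,r1:Mul2,r2:10,r3:Mul1,r4:5,r5:Add2
  c14: CDB Add2=5  regs: r0:15,r1:Mul2,r2:10,r3:Mul1,r4:5,r5:5
  c15: CDB Mul1=150  regs: r0:15,r1:Mul2,r2:10,r3:150,r4:5,r5:5
  c16: CDB Mul2=0  regs: r0:15,r1:0,r2:10,r3:150,r4:5,r5:5

STATUS = VALUE 0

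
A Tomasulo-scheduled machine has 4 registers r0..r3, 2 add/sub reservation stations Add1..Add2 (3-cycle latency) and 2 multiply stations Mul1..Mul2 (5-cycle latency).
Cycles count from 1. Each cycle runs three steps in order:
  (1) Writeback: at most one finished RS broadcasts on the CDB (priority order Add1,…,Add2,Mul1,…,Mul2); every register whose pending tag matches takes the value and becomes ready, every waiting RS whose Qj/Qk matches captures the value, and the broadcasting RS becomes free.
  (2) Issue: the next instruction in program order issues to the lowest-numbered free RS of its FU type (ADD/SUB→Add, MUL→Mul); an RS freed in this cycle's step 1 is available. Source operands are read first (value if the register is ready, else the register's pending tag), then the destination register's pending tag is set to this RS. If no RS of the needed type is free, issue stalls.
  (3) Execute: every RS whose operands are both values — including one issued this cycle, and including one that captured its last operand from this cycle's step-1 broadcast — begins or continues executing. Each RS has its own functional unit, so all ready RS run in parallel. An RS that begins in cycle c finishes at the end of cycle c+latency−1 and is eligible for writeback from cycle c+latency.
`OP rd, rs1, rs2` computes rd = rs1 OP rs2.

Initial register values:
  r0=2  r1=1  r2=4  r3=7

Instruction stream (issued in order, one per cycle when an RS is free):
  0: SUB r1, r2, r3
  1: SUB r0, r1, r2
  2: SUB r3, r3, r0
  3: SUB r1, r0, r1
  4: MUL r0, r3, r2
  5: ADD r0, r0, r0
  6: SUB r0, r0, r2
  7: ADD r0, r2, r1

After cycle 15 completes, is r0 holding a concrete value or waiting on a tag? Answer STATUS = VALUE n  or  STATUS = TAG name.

STATUS = TAG Add2

cycle 1: issue SUB r1<-Add1 // r0:2,r1:Add1,r2:4,r3:7
cycle 2: issue SUB r0<-Add2 // r0:Add2,r1:Add1,r2:4,r3:7
cycle 3: stall // r0:Add2,r1:Add1,r2:4,r3:7
cycle 4: CDB Add1=-3; issue SUB r3<-Add1 // r0:Add2,r1:-3,r2:4,r3:Add1
cycle 5: stall // r0:Add2,r1:-3,r2:4,r3:Add1
cycle 6: stall // r0:Add2,r1:-3,r2:4,r3:Add1
cycle 7: CDB Add2=-7; issue SUB r1<-Add2 // r0:-7,r1:Add2,r2:4,r3:Add1
cycle 8: issue MUL r0<-Mul1 // r0:Mul1,r1:Add2,r2:4,r3:Add1
cycle 9: stall // r0:Mul1,r1:Add2,r2:4,r3:Add1
cycle 10: CDB Add1=14; issue ADD r0<-Add1 // r0:Add1,r1:Add2,r2:4,r3:14
cycle 11: CDB Add2=-4; issue SUB r0<-Add2 // r0:Add2,r1:-4,r2:4,r3:14
cycle 12: stall // r0:Add2,r1:-4,r2:4,r3:14
cycle 13: stall // r0:Add2,r1:-4,r2:4,r3:14
cycle 14: stall // r0:Add2,r1:-4,r2:4,r3:14
cycle 15: CDB Mul1=56; stall // r0:Add2,r1:-4,r2:4,r3:14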